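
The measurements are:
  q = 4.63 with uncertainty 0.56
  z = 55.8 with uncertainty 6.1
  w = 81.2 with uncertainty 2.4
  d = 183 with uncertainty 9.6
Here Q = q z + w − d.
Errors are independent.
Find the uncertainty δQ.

43.3

Let p = q·z = 258. δp/p = √((1·δq/q)² + (1·δz/z)²) = √(0.0146 + 0.0120) = 0.163, so δp = 42.1.
Q = p + w − d: δQ = √(δp² + δw² + δd²) = √(1770 + 5.76 + 92.2) = 43.3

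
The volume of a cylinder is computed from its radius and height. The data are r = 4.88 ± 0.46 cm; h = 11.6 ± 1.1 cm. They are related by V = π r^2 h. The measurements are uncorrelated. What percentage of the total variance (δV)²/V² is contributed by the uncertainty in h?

(δV/V)² = (2·δr/r)² + (1·δh/h)²
  r term: (2×0.0943)² = 0.0355
  h term: (1×0.0948)² = 0.00899
Total = 0.0445. Share from h = 0.00899/0.0445 = 0.202.

20.2%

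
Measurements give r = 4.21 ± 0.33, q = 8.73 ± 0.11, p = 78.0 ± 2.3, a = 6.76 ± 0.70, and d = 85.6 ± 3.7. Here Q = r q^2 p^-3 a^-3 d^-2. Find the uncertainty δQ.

Products/powers → add relative errors in quadrature, weighted by exponent:
  (1·δr/r)² = (1×0.0784)² = 0.00614;  (2·δq/q)² = (2×0.0126)² = 0.000635;  (-3·δp/p)² = (-3×0.0295)² = 0.00783;  (-3·δa/a)² = (-3×0.104)² = 0.0965;  (-2·δd/d)² = (-2×0.0432)² = 0.00747
δQ/Q = √(0.119) = 0.344
Q = 2.99e-10, so δQ = 0.344 × 2.99e-10 = 1.03e-10.

1.03e-10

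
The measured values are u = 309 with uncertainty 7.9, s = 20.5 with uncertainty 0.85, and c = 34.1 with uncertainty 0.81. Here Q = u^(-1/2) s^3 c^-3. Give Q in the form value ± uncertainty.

Each factor contributes (exponent × relative error)² to (δQ/Q)²:
  (−½·δu/u)² = (-0.5×0.0256)² = 0.000163;  (3·δs/s)² = (3×0.0415)² = 0.0155;  (-3·δc/c)² = (-3×0.0238)² = 0.00508
δQ/Q = √(0.0207) = 0.144
Q = 0.0124, so δQ = 0.144 × 0.0124 = 0.00178.

0.0124 ± 0.00178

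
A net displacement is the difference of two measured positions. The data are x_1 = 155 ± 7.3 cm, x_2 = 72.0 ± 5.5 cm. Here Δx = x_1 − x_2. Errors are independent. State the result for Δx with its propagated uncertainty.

Sums and differences: (δΔx)² = Σ (cᵢ δxᵢ)².
  (δx_1)² = 53.3;  (δx_2)² = 30.2
δΔx = √(83.5) = 9.14 cm
Δx = 83.0 cm.

83.0 ± 9.14 cm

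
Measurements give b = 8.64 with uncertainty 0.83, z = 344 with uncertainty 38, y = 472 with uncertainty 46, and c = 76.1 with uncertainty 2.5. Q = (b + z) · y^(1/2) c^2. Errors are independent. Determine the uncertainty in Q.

6e+06

Let u = b + z = 353. δu = √(δb² + δz²) = √(0.689 + 1440) = 38.0, so δu/u = 0.108.
Q is then a monomial in u, y, c:
δQ/Q = √((δu/u)² + (½·δy/y)² + (2·δc/c)²) = √(0.0116 + 0.00237 + 0.00432) = 0.135
Q = 4.44e+07, so δQ = 0.135 × 4.44e+07 = 6e+06.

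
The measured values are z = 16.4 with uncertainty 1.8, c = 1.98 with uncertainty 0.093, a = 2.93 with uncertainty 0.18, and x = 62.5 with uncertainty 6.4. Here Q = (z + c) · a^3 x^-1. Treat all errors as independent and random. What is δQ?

Let u = z + c = 18.4. δu = √(δz² + δc²) = √(3.24 + 0.00865) = 1.80, so δu/u = 0.0981.
Q is then a monomial in u, a, x:
δQ/Q = √((δu/u)² + (3·δa/a)² + (-1·δx/x)²) = √(0.00962 + 0.0340 + 0.0105) = 0.233
Q = 7.40, so δQ = 0.233 × 7.40 = 1.72.

1.72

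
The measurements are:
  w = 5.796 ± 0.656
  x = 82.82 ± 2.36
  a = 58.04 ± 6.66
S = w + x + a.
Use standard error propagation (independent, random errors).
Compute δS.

7.10

For a sum/difference, combine absolute errors in quadrature:
  (δw)² = 0.430;  (δx)² = 5.57;  (δa)² = 44.4
δS = √(50.4) = 7.10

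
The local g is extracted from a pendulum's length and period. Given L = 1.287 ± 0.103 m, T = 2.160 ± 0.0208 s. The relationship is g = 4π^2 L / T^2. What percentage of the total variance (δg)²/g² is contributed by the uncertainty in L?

(δg/g)² = (1·δL/L)² + (-2·δT/T)²
  L term: (1×0.0800)² = 0.00640
  T term: (-2×0.00963)² = 0.000371
Total = 0.00678. Share from L = 0.00640/0.00678 = 0.945.

94.5%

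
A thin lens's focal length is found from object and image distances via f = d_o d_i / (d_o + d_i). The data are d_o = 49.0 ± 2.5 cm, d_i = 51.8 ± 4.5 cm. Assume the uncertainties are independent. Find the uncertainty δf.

∂f/∂d_o = (d_i/(d_o+d_i))² = 0.264;  ∂f/∂d_i = (d_o/(d_o+d_i))² = 0.236
δf = √((∂f/∂d_o · δd_o)² + (∂f/∂d_i · δd_i)²) = √(0.436 + 1.13) = 1.25 cm

1.25 cm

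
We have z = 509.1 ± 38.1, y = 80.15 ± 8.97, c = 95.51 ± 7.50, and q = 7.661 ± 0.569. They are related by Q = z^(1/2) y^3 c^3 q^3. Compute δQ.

2.13e+15

Q is a product of powers, so relative uncertainties combine in quadrature:
  (½·δz/z)² = (0.5×0.0748)² = 0.00140;  (3·δy/y)² = (3×0.112)² = 0.113;  (3·δc/c)² = (3×0.0785)² = 0.0555;  (3·δq/q)² = (3×0.0743)² = 0.0496
δQ/Q = √(0.219) = 0.468
Q = 4.551e+15, so δQ = 0.468 × 4.551e+15 = 2.13e+15.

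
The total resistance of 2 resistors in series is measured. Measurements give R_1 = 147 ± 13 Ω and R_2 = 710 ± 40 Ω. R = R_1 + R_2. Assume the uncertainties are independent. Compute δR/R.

For a sum/difference, combine absolute errors in quadrature:
  (δR_1)² = 169;  (δR_2)² = 1600
δR = √(1770) = 42.1 Ω
R = 857 Ω, so δR/R = 42.1/857 = 0.0491.

0.0491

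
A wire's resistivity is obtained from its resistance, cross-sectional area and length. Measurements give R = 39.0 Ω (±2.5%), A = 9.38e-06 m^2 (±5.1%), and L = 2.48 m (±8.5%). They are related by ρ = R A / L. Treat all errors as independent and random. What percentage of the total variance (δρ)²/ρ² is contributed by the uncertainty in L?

69.1%

(δρ/ρ)² = (1·δR/R)² + (1·δA/A)² + (-1·δL/L)²
  R term: (1×0.0250)² = 0.000625
  A term: (1×0.0510)² = 0.00260
  L term: (-1×0.0850)² = 0.00723
Total = 0.0105. Share from L = 0.00723/0.0105 = 0.691.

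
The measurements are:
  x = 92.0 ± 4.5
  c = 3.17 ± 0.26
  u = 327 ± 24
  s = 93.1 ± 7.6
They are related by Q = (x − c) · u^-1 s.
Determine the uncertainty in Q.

3.06

Let w = x − c = 88.8. δw = √(δx² + δc²) = √(20.2 + 0.0676) = 4.51, so δw/w = 0.0507.
Q is then a monomial in w, u, s:
δQ/Q = √((δw/w)² + (-1·δu/u)² + (1·δs/s)²) = √(0.00257 + 0.00539 + 0.00666) = 0.121
Q = 25.3, so δQ = 0.121 × 25.3 = 3.06.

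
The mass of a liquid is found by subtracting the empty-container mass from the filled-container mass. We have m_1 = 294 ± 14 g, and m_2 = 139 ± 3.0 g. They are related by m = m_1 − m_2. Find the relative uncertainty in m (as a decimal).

m is a linear combination, so absolute uncertainties add in quadrature:
  (δm_1)² = 196;  (δm_2)² = 9.00
δm = √(205) = 14.3 g
m = 155 g, so δm/m = 14.3/155 = 0.0924.

0.0924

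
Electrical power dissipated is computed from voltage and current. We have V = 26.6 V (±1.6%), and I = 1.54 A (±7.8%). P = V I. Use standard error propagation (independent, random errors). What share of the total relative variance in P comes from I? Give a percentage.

96.0%

(δP/P)² = (1·δV/V)² + (1·δI/I)²
  V term: (1×0.0160)² = 0.000256
  I term: (1×0.0780)² = 0.00608
Total = 0.00634. Share from I = 0.00608/0.00634 = 0.960.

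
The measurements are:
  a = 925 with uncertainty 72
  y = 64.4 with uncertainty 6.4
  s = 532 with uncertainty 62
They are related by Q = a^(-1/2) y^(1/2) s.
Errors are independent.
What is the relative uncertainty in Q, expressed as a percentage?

Each factor contributes (exponent × relative error)² to (δQ/Q)²:
  (−½·δa/a)² = (-0.5×0.0778)² = 0.00151;  (½·δy/y)² = (0.5×0.0994)² = 0.00247;  (1·δs/s)² = (1×0.117)² = 0.0136
δQ/Q = √(0.0176) = 0.133

13.3%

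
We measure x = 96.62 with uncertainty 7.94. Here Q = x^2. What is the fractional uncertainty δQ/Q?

0.164

Q ∝ x^2, so δQ/Q = |2| · δx/x = 2 × 0.0822 = 0.164.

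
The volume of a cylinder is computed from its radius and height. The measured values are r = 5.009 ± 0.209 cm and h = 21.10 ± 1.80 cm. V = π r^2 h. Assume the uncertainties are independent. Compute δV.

198 cm^3

Since V is a product/quotient, work with relative uncertainties:
  (2·δr/r)² = (2×0.0417)² = 0.00696;  (1·δh/h)² = (1×0.0853)² = 0.00728
δV/V = √(0.0142) = 0.119
V = 1663 cm^3, so δV = 0.119 × 1663 = 198 cm^3.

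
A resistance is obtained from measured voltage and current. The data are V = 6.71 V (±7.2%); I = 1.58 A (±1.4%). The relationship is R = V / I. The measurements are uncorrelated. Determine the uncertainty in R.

0.311 Ω

Since R is a product/quotient, work with relative uncertainties:
  (1·δV/V)² = (1×0.0720)² = 0.00518;  (-1·δI/I)² = (-1×0.0140)² = 0.000196
δR/R = √(0.00538) = 0.0733
R = 4.25 Ω, so δR = 0.0733 × 4.25 = 0.311 Ω.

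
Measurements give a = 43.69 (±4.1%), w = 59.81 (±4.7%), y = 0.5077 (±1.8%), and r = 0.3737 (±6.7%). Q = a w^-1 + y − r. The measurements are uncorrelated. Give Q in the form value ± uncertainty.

0.8645 ± 0.0528

Let p = a·w^-1 = 0.7305. δp/p = √((1·δa/a)² + (-1·δw/w)²) = √(0.00168 + 0.00221) = 0.0624, so δp = 0.0456.
Q = p + y − r: δQ = √(δp² + δy² + δr²) = √(0.00208 + 8.35e-05 + 0.000627) = 0.0528
Q = 0.8645.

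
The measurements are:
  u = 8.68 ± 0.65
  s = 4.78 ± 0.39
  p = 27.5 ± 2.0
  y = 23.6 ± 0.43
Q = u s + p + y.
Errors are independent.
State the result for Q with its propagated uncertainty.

Let w = u·s = 41.5. δw/w = √((1·δu/u)² + (1·δs/s)²) = √(0.00561 + 0.00666) = 0.111, so δw = 4.59.
Q = w + p + y: δQ = √(δw² + δp² + δy²) = √(21.1 + 4.00 + 0.185) = 5.03
Q = 92.6.

92.6 ± 5.03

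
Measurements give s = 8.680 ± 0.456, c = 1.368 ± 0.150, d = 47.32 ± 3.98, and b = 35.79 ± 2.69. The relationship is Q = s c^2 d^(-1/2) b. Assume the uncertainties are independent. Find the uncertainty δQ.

Relative error in a monomial: (δQ/Q)² = Σ (nᵢ · δxᵢ/xᵢ)².
  (1·δs/s)² = (1×0.0525)² = 0.00276;  (2·δc/c)² = (2×0.110)² = 0.0481;  (−½·δd/d)² = (-0.5×0.0841)² = 0.00177;  (1·δb/b)² = (1×0.0752)² = 0.00565
δQ/Q = √(0.0583) = 0.241
Q = 84.51, so δQ = 0.241 × 84.51 = 20.4.

20.4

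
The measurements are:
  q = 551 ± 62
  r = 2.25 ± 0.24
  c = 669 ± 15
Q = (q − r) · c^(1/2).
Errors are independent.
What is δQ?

1610

Let u = q − r = 549. δu = √(δq² + δr²) = √(3840 + 0.0576) = 62.0, so δu/u = 0.113.
Q is then a monomial in u, c:
δQ/Q = √((δu/u)² + (½·δc/c)²) = √(0.0128 + 0.000126) = 0.114
Q = 14200, so δQ = 0.114 × 14200 = 1610.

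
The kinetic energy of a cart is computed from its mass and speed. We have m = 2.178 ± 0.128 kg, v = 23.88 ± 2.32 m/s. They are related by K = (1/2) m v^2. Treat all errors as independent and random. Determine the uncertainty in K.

126 J

Relative error in a monomial: (δK/K)² = Σ (nᵢ · δxᵢ/xᵢ)².
  (1·δm/m)² = (1×0.0588)² = 0.00345;  (2·δv/v)² = (2×0.0972)² = 0.0378
δK/K = √(0.0412) = 0.203
K = 621.0 J, so δK = 0.203 × 621.0 = 126 J.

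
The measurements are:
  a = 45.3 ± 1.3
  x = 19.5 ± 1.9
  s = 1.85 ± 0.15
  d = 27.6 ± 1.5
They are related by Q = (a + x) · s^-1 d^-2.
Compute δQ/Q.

Let u = a + x = 64.8. δu = √(δa² + δx²) = √(1.69 + 3.61) = 2.30, so δu/u = 0.0355.
Q is then a monomial in u, s, d:
δQ/Q = √((δu/u)² + (-1·δs/s)² + (-2·δd/d)²) = √(0.00126 + 0.00657 + 0.0118) = 0.140

0.140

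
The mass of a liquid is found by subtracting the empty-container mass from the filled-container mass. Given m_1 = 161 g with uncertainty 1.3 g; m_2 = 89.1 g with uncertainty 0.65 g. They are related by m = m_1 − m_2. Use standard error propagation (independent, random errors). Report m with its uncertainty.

71.9 ± 1.45 g

For a sum/difference, combine absolute errors in quadrature:
  (δm_1)² = 1.69;  (δm_2)² = 0.423
δm = √(2.11) = 1.45 g
m = 71.9 g.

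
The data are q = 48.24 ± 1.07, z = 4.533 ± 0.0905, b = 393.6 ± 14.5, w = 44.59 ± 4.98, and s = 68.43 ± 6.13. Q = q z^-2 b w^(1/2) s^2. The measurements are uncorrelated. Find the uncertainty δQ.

Products/powers → add relative errors in quadrature, weighted by exponent:
  (1·δq/q)² = (1×0.0222)² = 0.000492;  (-2·δz/z)² = (-2×0.0200)² = 0.00159;  (1·δb/b)² = (1×0.0368)² = 0.00136;  (½·δw/w)² = (0.5×0.112)² = 0.00312;  (2·δs/s)² = (2×0.0896)² = 0.0321
δQ/Q = √(0.0387) = 0.197
Q = 2.889e+07, so δQ = 0.197 × 2.889e+07 = 5.68e+06.

5.68e+06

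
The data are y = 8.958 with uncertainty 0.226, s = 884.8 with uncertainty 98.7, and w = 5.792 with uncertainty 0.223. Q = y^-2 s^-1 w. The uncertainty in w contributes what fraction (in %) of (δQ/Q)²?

9.00%

(δQ/Q)² = (-2·δy/y)² + (-1·δs/s)² + (1·δw/w)²
  y term: (-2×0.0252)² = 0.00255
  s term: (-1×0.112)² = 0.0124
  w term: (1×0.0385)² = 0.00148
Total = 0.0165. Share from w = 0.00148/0.0165 = 0.0900.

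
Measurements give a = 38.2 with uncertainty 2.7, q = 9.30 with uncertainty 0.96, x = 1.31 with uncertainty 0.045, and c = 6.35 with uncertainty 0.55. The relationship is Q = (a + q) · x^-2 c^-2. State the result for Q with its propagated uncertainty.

0.686 ± 0.134

Let u = a + q = 47.5. δu = √(δa² + δq²) = √(7.29 + 0.922) = 2.87, so δu/u = 0.0603.
Q is then a monomial in u, x, c:
δQ/Q = √((δu/u)² + (-2·δx/x)² + (-2·δc/c)²) = √(0.00364 + 0.00472 + 0.0300) = 0.196
Q = 0.686, so δQ = 0.196 × 0.686 = 0.134.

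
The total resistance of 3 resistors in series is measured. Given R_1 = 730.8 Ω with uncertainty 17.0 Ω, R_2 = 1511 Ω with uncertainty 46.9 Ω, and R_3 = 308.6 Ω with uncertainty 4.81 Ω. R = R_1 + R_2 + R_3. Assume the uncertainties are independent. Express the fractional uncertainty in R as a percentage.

Absolute uncertainties add in quadrature for a linear combination:
  (δR_1)² = 289;  (δR_2)² = 2200;  (δR_3)² = 23.1
δR = √(2510) = 50.1 Ω
R = 2550 Ω, so δR/R = 50.1/2550 = 0.0197.

1.97%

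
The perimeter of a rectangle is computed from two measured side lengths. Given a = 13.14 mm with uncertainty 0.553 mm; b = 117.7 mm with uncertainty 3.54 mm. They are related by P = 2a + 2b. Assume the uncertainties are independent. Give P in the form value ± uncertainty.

261.7 ± 7.17 mm

Each term contributes (cᵢ δxᵢ)² to (δP)²:
  (2·δa)² = 1.22;  (2·δb)² = 50.1
δP = √(51.3) = 7.17 mm
P = 261.7 mm.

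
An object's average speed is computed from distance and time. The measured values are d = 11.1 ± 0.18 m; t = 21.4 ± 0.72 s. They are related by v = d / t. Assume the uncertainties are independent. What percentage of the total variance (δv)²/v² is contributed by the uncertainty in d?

(δv/v)² = (1·δd/d)² + (-1·δt/t)²
  d term: (1×0.0162)² = 0.000263
  t term: (-1×0.0336)² = 0.00113
Total = 0.00139. Share from d = 0.000263/0.00139 = 0.189.

18.9%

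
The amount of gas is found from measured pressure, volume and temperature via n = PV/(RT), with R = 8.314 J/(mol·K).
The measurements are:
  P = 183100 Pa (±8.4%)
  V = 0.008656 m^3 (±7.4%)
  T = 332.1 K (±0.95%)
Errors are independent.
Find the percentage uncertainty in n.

11.2%

Since n is a product/quotient, work with relative uncertainties:
  (1·δP/P)² = (1×0.0840)² = 0.00706;  (1·δV/V)² = (1×0.0740)² = 0.00548;  (-1·δT/T)² = (-1×0.00950)² = 9.02e-05
δn/n = √(0.0126) = 0.112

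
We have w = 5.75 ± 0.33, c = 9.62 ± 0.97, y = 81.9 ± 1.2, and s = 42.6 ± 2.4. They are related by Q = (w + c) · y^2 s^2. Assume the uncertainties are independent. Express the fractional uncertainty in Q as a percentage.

13.4%

Let u = w + c = 15.4. δu = √(δw² + δc²) = √(0.109 + 0.941) = 1.02, so δu/u = 0.0667.
Q is then a monomial in u, y, s:
δQ/Q = √((δu/u)² + (2·δy/y)² + (2·δs/s)²) = √(0.00444 + 0.000859 + 0.0127) = 0.134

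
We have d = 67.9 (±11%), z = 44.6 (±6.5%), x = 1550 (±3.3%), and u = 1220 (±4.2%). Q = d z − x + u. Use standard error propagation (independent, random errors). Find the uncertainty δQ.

Let p = d·z = 3030. δp/p = √((1·δd/d)² + (1·δz/z)²) = √(0.0121 + 0.00423) = 0.128, so δp = 387.
Q = p − x + u: δQ = √(δp² + δx² + δu²) = √(1.5e+05 + 2620 + 2630) = 394

394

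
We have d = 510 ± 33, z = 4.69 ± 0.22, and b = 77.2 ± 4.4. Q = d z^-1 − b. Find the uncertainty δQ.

9.74

Let p = d·z^-1 = 109. δp/p = √((1·δd/d)² + (-1·δz/z)²) = √(0.00419 + 0.00220) = 0.0799, so δp = 8.69.
Q = p − b: δQ = √(δp² + δb²) = √(75.5 + 19.4) = 9.74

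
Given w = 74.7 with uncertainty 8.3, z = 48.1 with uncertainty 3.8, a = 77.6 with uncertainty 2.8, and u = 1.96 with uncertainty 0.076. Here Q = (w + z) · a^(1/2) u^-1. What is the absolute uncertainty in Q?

Let h = w + z = 123. δh = √(δw² + δz²) = √(68.9 + 14.4) = 9.13, so δh/h = 0.0743.
Q is then a monomial in h, a, u:
δQ/Q = √((δh/h)² + (½·δa/a)² + (-1·δu/u)²) = √(0.00553 + 0.000325 + 0.00150) = 0.0858
Q = 552, so δQ = 0.0858 × 552 = 47.3.

47.3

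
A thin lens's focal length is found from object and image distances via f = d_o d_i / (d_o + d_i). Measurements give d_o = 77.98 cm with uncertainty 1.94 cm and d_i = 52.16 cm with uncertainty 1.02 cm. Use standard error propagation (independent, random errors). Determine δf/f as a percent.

∂f/∂d_o = (d_i/(d_o+d_i))² = 0.161;  ∂f/∂d_i = (d_o/(d_o+d_i))² = 0.359
δf = √((∂f/∂d_o · δd_o)² + (∂f/∂d_i · δd_i)²) = √(0.0971 + 0.134) = 0.481 cm
f = 31.25 cm, so δf/f = 0.481/31.25 = 0.0154.

1.54%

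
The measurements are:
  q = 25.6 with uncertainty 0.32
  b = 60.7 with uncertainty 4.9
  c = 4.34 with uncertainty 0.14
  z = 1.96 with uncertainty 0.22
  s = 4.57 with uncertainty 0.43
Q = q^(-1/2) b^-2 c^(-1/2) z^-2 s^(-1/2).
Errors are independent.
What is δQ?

8.81e-07

Products/powers → add relative errors in quadrature, weighted by exponent:
  (−½·δq/q)² = (-0.5×0.0125)² = 3.91e-05;  (-2·δb/b)² = (-2×0.0807)² = 0.0261;  (−½·δc/c)² = (-0.5×0.0323)² = 0.000260;  (-2·δz/z)² = (-2×0.112)² = 0.0504;  (−½·δs/s)² = (-0.5×0.0941)² = 0.00221
δQ/Q = √(0.0790) = 0.281
Q = 3.14e-06, so δQ = 0.281 × 3.14e-06 = 8.81e-07.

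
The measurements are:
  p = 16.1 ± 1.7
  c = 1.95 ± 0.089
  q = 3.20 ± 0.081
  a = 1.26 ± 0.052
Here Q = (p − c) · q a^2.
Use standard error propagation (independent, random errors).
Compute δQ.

Let u = p − c = 14.2. δu = √(δp² + δc²) = √(2.89 + 0.00792) = 1.70, so δu/u = 0.120.
Q is then a monomial in u, q, a:
δQ/Q = √((δu/u)² + (1·δq/q)² + (2·δa/a)²) = √(0.0145 + 0.000641 + 0.00681) = 0.148
Q = 71.9, so δQ = 0.148 × 71.9 = 10.6.

10.6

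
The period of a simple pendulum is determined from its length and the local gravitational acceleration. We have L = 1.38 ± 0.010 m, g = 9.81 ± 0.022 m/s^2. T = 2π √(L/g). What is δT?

0.00894 s

Each factor contributes (exponent × relative error)² to (δT/T)²:
  (½·δL/L)² = (0.5×0.00725)² = 1.31e-05;  (−½·δg/g)² = (-0.5×0.00224)² = 1.26e-06
δT/T = √(1.44e-05) = 0.00379
T = 2.36 s, so δT = 0.00379 × 2.36 = 0.00894 s.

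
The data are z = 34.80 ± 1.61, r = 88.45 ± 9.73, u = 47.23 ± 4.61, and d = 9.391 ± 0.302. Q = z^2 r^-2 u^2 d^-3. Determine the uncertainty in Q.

0.135

Q is a product of powers, so relative uncertainties combine in quadrature:
  (2·δz/z)² = (2×0.0463)² = 0.00856;  (-2·δr/r)² = (-2×0.110)² = 0.0484;  (2·δu/u)² = (2×0.0976)² = 0.0381;  (-3·δd/d)² = (-3×0.0322)² = 0.00931
δQ/Q = √(0.104) = 0.323
Q = 0.4169, so δQ = 0.323 × 0.4169 = 0.135.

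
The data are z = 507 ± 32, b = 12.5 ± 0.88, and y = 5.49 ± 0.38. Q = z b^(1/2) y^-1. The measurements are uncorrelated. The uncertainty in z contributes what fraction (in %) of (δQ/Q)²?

39.8%

(δQ/Q)² = (1·δz/z)² + (½·δb/b)² + (-1·δy/y)²
  z term: (1×0.0631)² = 0.00398
  b term: (0.5×0.0704)² = 0.00124
  y term: (-1×0.0692)² = 0.00479
Total = 0.0100. Share from z = 0.00398/0.0100 = 0.398.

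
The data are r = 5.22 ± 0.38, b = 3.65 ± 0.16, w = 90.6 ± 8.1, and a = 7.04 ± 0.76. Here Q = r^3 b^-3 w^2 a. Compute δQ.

Since Q is a product/quotient, work with relative uncertainties:
  (3·δr/r)² = (3×0.0728)² = 0.0477;  (-3·δb/b)² = (-3×0.0438)² = 0.0173;  (2·δw/w)² = (2×0.0894)² = 0.0320;  (1·δa/a)² = (1×0.108)² = 0.0117
δQ/Q = √(0.109) = 0.330
Q = 1.69e+05, so δQ = 0.330 × 1.69e+05 = 55700.

55700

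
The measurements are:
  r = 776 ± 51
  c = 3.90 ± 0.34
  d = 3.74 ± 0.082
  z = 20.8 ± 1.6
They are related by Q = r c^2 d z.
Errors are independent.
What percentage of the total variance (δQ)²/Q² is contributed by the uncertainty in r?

(δQ/Q)² = (1·δr/r)² + (2·δc/c)² + (1·δd/d)² + (1·δz/z)²
  r term: (1×0.0657)² = 0.00432
  c term: (2×0.0872)² = 0.0304
  d term: (1×0.0219)² = 0.000481
  z term: (1×0.0769)² = 0.00592
Total = 0.0411. Share from r = 0.00432/0.0411 = 0.105.

10.5%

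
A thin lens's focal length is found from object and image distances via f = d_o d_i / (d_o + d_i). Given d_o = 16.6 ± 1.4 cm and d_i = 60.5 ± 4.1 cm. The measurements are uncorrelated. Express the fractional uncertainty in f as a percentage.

∂f/∂d_o = (d_i/(d_o+d_i))² = 0.616;  ∂f/∂d_i = (d_o/(d_o+d_i))² = 0.0464
δf = √((∂f/∂d_o · δd_o)² + (∂f/∂d_i · δd_i)²) = √(0.743 + 0.0361) = 0.883 cm
f = 13.0 cm, so δf/f = 0.883/13.0 = 0.0678.

6.78%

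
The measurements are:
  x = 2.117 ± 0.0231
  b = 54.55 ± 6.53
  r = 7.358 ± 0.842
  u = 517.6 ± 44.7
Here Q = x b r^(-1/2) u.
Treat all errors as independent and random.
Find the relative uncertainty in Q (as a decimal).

Products/powers → add relative errors in quadrature, weighted by exponent:
  (1·δx/x)² = (1×0.0109)² = 0.000119;  (1·δb/b)² = (1×0.120)² = 0.0143;  (−½·δr/r)² = (-0.5×0.114)² = 0.00327;  (1·δu/u)² = (1×0.0864)² = 0.00746
δQ/Q = √(0.0252) = 0.159

0.159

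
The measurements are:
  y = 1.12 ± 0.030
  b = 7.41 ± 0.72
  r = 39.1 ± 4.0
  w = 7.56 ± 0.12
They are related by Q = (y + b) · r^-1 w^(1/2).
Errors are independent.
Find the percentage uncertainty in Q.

13.3%

Let u = y + b = 8.53. δu = √(δy² + δb²) = √(0.000900 + 0.518) = 0.721, so δu/u = 0.0845.
Q is then a monomial in u, r, w:
δQ/Q = √((δu/u)² + (-1·δr/r)² + (½·δw/w)²) = √(0.00714 + 0.0105 + 6.3e-05) = 0.133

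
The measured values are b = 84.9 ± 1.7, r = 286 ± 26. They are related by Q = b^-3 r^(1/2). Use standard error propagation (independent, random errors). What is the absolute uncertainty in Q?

2.08e-06

For a monomial Q ∝ b^-3, r^(1/2), fractional errors add in quadrature:
  (-3·δb/b)² = (-3×0.0200)² = 0.00361;  (½·δr/r)² = (0.5×0.0909)² = 0.00207
δQ/Q = √(0.00567) = 0.0753
Q = 2.76e-05, so δQ = 0.0753 × 2.76e-05 = 2.08e-06.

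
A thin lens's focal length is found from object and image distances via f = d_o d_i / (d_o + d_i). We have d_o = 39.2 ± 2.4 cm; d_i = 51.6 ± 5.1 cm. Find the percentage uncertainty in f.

5.51%

∂f/∂d_o = (d_i/(d_o+d_i))² = 0.323;  ∂f/∂d_i = (d_o/(d_o+d_i))² = 0.186
δf = √((∂f/∂d_o · δd_o)² + (∂f/∂d_i · δd_i)²) = √(0.601 + 0.904) = 1.23 cm
f = 22.3 cm, so δf/f = 1.23/22.3 = 0.0551.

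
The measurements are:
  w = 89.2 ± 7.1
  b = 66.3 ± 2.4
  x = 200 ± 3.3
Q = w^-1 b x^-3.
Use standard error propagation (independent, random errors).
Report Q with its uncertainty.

Each factor contributes (exponent × relative error)² to (δQ/Q)²:
  (-1·δw/w)² = (-1×0.0796)² = 0.00634;  (1·δb/b)² = (1×0.0362)² = 0.00131;  (-3·δx/x)² = (-3×0.0165)² = 0.00245
δQ/Q = √(0.0101) = 0.100
Q = 9.29e-08, so δQ = 0.100 × 9.29e-08 = 9.34e-09.

(9.29 ± 0.934) × 10^-8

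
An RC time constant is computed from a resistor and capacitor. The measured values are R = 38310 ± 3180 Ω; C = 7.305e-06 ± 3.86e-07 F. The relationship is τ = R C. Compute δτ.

0.0275 s

τ is a product of powers, so relative uncertainties combine in quadrature:
  (1·δR/R)² = (1×0.0830)² = 0.00689;  (1·δC/C)² = (1×0.0528)² = 0.00279
δτ/τ = √(0.00968) = 0.0984
τ = 0.2799 s, so δτ = 0.0984 × 0.2799 = 0.0275 s.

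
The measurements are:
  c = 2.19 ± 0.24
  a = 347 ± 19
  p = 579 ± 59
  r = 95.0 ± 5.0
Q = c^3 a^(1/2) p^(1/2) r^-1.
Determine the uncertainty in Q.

Products/powers → add relative errors in quadrature, weighted by exponent:
  (3·δc/c)² = (3×0.110)² = 0.108;  (½·δa/a)² = (0.5×0.0548)² = 0.000750;  (½·δp/p)² = (0.5×0.102)² = 0.00260;  (-1·δr/r)² = (-1×0.0526)² = 0.00277
δQ/Q = √(0.114) = 0.338
Q = 49.6, so δQ = 0.338 × 49.6 = 16.7.

16.7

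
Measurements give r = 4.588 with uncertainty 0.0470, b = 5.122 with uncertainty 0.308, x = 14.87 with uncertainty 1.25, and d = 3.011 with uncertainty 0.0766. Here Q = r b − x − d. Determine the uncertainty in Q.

Let p = r·b = 23.50. δp/p = √((1·δr/r)² + (1·δb/b)²) = √(0.000105 + 0.00362) = 0.0610, so δp = 1.43.
Q = p − x − d: δQ = √(δp² + δx² + δd²) = √(2.05 + 1.56 + 0.00587) = 1.90

1.90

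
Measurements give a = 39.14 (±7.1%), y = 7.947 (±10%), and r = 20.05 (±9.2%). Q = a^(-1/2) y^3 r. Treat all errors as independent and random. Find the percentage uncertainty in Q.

Each factor contributes (exponent × relative error)² to (δQ/Q)²:
  (−½·δa/a)² = (-0.5×0.0710)² = 0.00126;  (3·δy/y)² = (3×0.100)² = 0.0900;  (1·δr/r)² = (1×0.0920)² = 0.00846
δQ/Q = √(0.0997) = 0.316

31.6%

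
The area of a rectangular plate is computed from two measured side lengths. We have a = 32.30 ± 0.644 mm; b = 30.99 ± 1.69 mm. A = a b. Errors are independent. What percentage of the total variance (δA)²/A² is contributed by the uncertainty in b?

(δA/A)² = (1·δa/a)² + (1·δb/b)²
  a term: (1×0.0199)² = 0.000398
  b term: (1×0.0545)² = 0.00297
Total = 0.00337. Share from b = 0.00297/0.00337 = 0.882.

88.2%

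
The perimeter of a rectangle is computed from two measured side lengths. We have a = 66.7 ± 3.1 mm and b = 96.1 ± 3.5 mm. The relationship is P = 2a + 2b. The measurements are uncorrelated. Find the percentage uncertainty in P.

Sums and differences: (δP)² = Σ (cᵢ δxᵢ)².
  (2·δa)² = 38.4;  (2·δb)² = 49.0
δP = √(87.4) = 9.35 mm
P = 326 mm, so δP/P = 9.35/326 = 0.0287.

2.87%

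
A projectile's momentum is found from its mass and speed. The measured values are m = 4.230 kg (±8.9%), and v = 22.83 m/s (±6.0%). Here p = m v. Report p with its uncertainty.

96.57 ± 10.4 kg·m/s

For a monomial p ∝ m, v, fractional errors add in quadrature:
  (1·δm/m)² = (1×0.0890)² = 0.00792;  (1·δv/v)² = (1×0.0600)² = 0.00360
δp/p = √(0.0115) = 0.107
p = 96.57 kg·m/s, so δp = 0.107 × 96.57 = 10.4 kg·m/s.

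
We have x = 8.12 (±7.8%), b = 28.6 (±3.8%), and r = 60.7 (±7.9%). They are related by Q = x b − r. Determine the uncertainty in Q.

Let p = x·b = 232. δp/p = √((1·δx/x)² + (1·δb/b)²) = √(0.00608 + 0.00144) = 0.0868, so δp = 20.1.
Q = p − r: δQ = √(δp² + δr²) = √(406 + 23.0) = 20.7

20.7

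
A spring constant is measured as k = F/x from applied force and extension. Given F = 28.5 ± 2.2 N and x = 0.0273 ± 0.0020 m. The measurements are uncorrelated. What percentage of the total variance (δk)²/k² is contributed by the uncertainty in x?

47.4%

(δk/k)² = (1·δF/F)² + (-1·δx/x)²
  F term: (1×0.0772)² = 0.00596
  x term: (-1×0.0733)² = 0.00537
Total = 0.0113. Share from x = 0.00537/0.0113 = 0.474.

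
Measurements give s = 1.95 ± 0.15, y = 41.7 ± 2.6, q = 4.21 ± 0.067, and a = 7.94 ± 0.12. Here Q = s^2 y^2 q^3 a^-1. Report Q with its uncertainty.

Products/powers → add relative errors in quadrature, weighted by exponent:
  (2·δs/s)² = (2×0.0769)² = 0.0237;  (2·δy/y)² = (2×0.0624)² = 0.0156;  (3·δq/q)² = (3×0.0159)² = 0.00228;  (-1·δa/a)² = (-1×0.0151)² = 0.000228
δQ/Q = √(0.0417) = 0.204
Q = 62100, so δQ = 0.204 × 62100 = 12700.

62100 ± 12700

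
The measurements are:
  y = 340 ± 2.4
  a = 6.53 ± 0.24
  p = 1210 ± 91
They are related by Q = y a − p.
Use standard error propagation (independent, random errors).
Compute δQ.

Let w = y·a = 2220. δw/w = √((1·δy/y)² + (1·δa/a)²) = √(4.98e-05 + 0.00135) = 0.0374, so δw = 83.1.
Q = w − p: δQ = √(δw² + δp²) = √(6900 + 8280) = 123

123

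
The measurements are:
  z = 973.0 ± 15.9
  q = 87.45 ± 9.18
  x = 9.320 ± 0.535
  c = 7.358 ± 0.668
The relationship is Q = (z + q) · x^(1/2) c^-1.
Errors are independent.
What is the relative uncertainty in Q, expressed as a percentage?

Let u = z + q = 1060. δu = √(δz² + δq²) = √(253 + 84.3) = 18.4, so δu/u = 0.0173.
Q is then a monomial in u, x, c:
δQ/Q = √((δu/u)² + (½·δx/x)² + (-1·δc/c)²) = √(0.000300 + 0.000824 + 0.00824) = 0.0968

9.68%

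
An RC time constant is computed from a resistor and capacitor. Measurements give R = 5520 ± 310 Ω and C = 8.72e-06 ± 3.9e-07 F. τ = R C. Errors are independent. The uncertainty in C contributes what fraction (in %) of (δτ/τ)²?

38.8%

(δτ/τ)² = (1·δR/R)² + (1·δC/C)²
  R term: (1×0.0562)² = 0.00315
  C term: (1×0.0447)² = 0.00200
Total = 0.00515. Share from C = 0.00200/0.00515 = 0.388.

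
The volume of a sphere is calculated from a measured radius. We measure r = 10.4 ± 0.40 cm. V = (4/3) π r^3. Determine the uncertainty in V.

544 cm^3

Relative error in a monomial: (δV/V)² = Σ (nᵢ · δxᵢ/xᵢ)².
  (3·δr/r)² = (3×0.0385)² = 0.0133
δV/V = √(0.0133) = 0.115
V = 4710 cm^3, so δV = 0.115 × 4710 = 544 cm^3.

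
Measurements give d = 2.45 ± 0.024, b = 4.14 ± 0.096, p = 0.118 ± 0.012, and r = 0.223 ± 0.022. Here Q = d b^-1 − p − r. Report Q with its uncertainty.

0.251 ± 0.0292

Let w = d·b^-1 = 0.592. δw/w = √((1·δd/d)² + (-1·δb/b)²) = √(9.6e-05 + 0.000538) = 0.0252, so δw = 0.0149.
Q = w − p − r: δQ = √(δw² + δp² + δr²) = √(0.000222 + 0.000144 + 0.000484) = 0.0292
Q = 0.251.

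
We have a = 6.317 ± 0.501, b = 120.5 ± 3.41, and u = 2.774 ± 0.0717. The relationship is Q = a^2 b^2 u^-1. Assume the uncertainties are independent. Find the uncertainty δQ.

35600

Products/powers → add relative errors in quadrature, weighted by exponent:
  (2·δa/a)² = (2×0.0793)² = 0.0252;  (2·δb/b)² = (2×0.0283)² = 0.00320;  (-1·δu/u)² = (-1×0.0258)² = 0.000668
δQ/Q = √(0.0290) = 0.170
Q = 208900, so δQ = 0.170 × 208900 = 35600.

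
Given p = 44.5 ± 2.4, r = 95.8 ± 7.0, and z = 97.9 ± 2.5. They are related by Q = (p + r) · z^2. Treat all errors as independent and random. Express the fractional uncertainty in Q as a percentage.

7.34%

Let u = p + r = 140. δu = √(δp² + δr²) = √(5.76 + 49.0) = 7.40, so δu/u = 0.0527.
Q is then a monomial in u, z:
δQ/Q = √((δu/u)² + (2·δz/z)²) = √(0.00278 + 0.00261) = 0.0734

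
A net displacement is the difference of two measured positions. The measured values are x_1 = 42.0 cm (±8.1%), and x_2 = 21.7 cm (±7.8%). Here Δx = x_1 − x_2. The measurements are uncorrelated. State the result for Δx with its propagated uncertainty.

For a sum/difference, combine absolute errors in quadrature:
  (δx_1)² = 11.6;  (δx_2)² = 2.86
δΔx = √(14.4) = 3.80 cm
Δx = 20.3 cm.

20.3 ± 3.80 cm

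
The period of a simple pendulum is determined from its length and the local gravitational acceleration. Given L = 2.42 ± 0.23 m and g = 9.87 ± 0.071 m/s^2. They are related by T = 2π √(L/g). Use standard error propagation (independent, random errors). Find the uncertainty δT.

0.148 s

T is a product of powers, so relative uncertainties combine in quadrature:
  (½·δL/L)² = (0.5×0.0950)² = 0.00226;  (−½·δg/g)² = (-0.5×0.00719)² = 1.29e-05
δT/T = √(0.00227) = 0.0477
T = 3.11 s, so δT = 0.0477 × 3.11 = 0.148 s.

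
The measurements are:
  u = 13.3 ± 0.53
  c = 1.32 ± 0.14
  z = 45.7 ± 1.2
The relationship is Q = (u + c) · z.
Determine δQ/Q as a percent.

4.58%

Let w = u + c = 14.6. δw = √(δu² + δc²) = √(0.281 + 0.0196) = 0.548, so δw/w = 0.0375.
Q is then a monomial in w, z:
δQ/Q = √((δw/w)² + (1·δz/z)²) = √(0.00141 + 0.000689) = 0.0458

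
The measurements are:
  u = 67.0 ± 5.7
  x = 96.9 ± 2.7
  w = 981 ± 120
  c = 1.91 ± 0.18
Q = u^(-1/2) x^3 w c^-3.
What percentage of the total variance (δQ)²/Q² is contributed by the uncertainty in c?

(δQ/Q)² = (−½·δu/u)² + (3·δx/x)² + (1·δw/w)² + (-3·δc/c)²
  u term: (-0.5×0.0851)² = 0.00181
  x term: (3×0.0279)² = 0.00699
  w term: (1×0.122)² = 0.0150
  c term: (-3×0.0942)² = 0.0799
Total = 0.104. Share from c = 0.0799/0.104 = 0.771.

77.1%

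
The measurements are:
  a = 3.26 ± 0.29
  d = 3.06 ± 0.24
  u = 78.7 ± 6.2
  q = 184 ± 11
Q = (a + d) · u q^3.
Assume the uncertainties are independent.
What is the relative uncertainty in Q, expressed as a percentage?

20.5%

Let w = a + d = 6.32. δw = √(δa² + δd²) = √(0.0841 + 0.0576) = 0.376, so δw/w = 0.0596.
Q is then a monomial in w, u, q:
δQ/Q = √((δw/w)² + (1·δu/u)² + (3·δq/q)²) = √(0.00355 + 0.00621 + 0.0322) = 0.205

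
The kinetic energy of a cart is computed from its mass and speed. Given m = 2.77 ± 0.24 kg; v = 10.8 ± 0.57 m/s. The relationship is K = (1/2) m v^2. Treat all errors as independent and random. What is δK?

22.1 J

Relative error in a monomial: (δK/K)² = Σ (nᵢ · δxᵢ/xᵢ)².
  (1·δm/m)² = (1×0.0866)² = 0.00751;  (2·δv/v)² = (2×0.0528)² = 0.0111
δK/K = √(0.0186) = 0.137
K = 162 J, so δK = 0.137 × 162 = 22.1 J.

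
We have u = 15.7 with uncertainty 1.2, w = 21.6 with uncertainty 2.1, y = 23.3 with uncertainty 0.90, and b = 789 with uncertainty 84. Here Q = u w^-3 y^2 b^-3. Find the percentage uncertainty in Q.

44.6%

Products/powers → add relative errors in quadrature, weighted by exponent:
  (1·δu/u)² = (1×0.0764)² = 0.00584;  (-3·δw/w)² = (-3×0.0972)² = 0.0851;  (2·δy/y)² = (2×0.0386)² = 0.00597;  (-3·δb/b)² = (-3×0.106)² = 0.102
δQ/Q = √(0.199) = 0.446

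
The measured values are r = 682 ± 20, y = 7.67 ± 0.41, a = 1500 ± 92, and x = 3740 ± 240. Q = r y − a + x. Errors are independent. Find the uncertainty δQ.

410

Let p = r·y = 5230. δp/p = √((1·δr/r)² + (1·δy/y)²) = √(0.000860 + 0.00286) = 0.0610, so δp = 319.
Q = p − a + x: δQ = √(δp² + δa² + δx²) = √(1.02e+05 + 8460 + 57600) = 410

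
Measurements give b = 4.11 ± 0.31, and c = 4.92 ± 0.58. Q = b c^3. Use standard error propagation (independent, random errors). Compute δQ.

Each factor contributes (exponent × relative error)² to (δQ/Q)²:
  (1·δb/b)² = (1×0.0754)² = 0.00569;  (3·δc/c)² = (3×0.118)² = 0.125
δQ/Q = √(0.131) = 0.362
Q = 489, so δQ = 0.362 × 489 = 177.

177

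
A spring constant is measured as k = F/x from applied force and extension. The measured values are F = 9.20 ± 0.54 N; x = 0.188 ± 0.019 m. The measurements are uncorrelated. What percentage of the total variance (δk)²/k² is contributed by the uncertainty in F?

(δk/k)² = (1·δF/F)² + (-1·δx/x)²
  F term: (1×0.0587)² = 0.00345
  x term: (-1×0.101)² = 0.0102
Total = 0.0137. Share from F = 0.00345/0.0137 = 0.252.

25.2%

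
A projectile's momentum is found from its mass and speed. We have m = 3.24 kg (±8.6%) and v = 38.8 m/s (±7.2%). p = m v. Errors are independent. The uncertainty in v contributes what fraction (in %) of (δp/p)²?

41.2%

(δp/p)² = (1·δm/m)² + (1·δv/v)²
  m term: (1×0.0860)² = 0.00740
  v term: (1×0.0720)² = 0.00518
Total = 0.0126. Share from v = 0.00518/0.0126 = 0.412.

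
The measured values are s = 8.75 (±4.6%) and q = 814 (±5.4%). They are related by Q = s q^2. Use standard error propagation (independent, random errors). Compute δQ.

Q is a product of powers, so relative uncertainties combine in quadrature:
  (1·δs/s)² = (1×0.0460)² = 0.00212;  (2·δq/q)² = (2×0.0540)² = 0.0117
δQ/Q = √(0.0138) = 0.117
Q = 5.8e+06, so δQ = 0.117 × 5.8e+06 = 6.81e+05.

6.81e+05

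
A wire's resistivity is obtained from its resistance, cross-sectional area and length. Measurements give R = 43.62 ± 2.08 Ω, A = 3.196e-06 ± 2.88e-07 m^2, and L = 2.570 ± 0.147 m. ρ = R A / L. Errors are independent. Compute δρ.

Since ρ is a product/quotient, work with relative uncertainties:
  (1·δR/R)² = (1×0.0477)² = 0.00227;  (1·δA/A)² = (1×0.0901)² = 0.00812;  (-1·δL/L)² = (-1×0.0572)² = 0.00327
δρ/ρ = √(0.0137) = 0.117
ρ = 5.424e-05 Ω·m, so δρ = 0.117 × 5.424e-05 = 6.34e-06 Ω·m.

6.34e-06 Ω·m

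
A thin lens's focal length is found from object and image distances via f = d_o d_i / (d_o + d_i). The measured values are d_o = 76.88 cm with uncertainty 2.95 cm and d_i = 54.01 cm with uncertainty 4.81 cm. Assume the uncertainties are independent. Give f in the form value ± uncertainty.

∂f/∂d_o = (d_i/(d_o+d_i))² = 0.170;  ∂f/∂d_i = (d_o/(d_o+d_i))² = 0.345
δf = √((∂f/∂d_o · δd_o)² + (∂f/∂d_i · δd_i)²) = √(0.252 + 2.75) = 1.73 cm
f = 31.72 cm.

31.72 ± 1.73 cm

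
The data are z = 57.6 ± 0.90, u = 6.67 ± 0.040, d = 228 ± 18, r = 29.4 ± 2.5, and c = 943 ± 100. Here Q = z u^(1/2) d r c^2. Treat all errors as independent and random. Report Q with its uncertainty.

Each factor contributes (exponent × relative error)² to (δQ/Q)²:
  (1·δz/z)² = (1×0.0156)² = 0.000244;  (½·δu/u)² = (0.5×0.00600)² = 8.99e-06;  (1·δd/d)² = (1×0.0789)² = 0.00623;  (1·δr/r)² = (1×0.0850)² = 0.00723;  (2·δc/c)² = (2×0.106)² = 0.0450
δQ/Q = √(0.0587) = 0.242
Q = 8.87e+11, so δQ = 0.242 × 8.87e+11 = 2.15e+11.

(8.87 ± 2.15) × 10^11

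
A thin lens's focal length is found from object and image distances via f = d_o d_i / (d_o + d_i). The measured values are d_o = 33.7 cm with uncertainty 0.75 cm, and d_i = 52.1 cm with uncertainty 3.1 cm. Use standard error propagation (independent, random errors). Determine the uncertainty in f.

0.552 cm

∂f/∂d_o = (d_i/(d_o+d_i))² = 0.369;  ∂f/∂d_i = (d_o/(d_o+d_i))² = 0.154
δf = √((∂f/∂d_o · δd_o)² + (∂f/∂d_i · δd_i)²) = √(0.0765 + 0.229) = 0.552 cm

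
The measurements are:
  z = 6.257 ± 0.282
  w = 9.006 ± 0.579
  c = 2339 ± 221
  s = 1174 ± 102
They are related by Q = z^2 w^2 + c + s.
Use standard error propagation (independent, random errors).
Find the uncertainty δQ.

Let p = z^2·w^2 = 3175. δp/p = √((2·δz/z)² + (2·δw/w)²) = √(0.00813 + 0.0165) = 0.157, so δp = 499.
Q = p + c + s: δQ = √(δp² + δc² + δs²) = √(2.49e+05 + 48800 + 10400) = 555

555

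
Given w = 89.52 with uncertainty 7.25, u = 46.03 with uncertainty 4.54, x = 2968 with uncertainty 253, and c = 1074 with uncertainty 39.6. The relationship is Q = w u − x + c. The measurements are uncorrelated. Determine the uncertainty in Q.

Let p = w·u = 4121. δp/p = √((1·δw/w)² + (1·δu/u)²) = √(0.00656 + 0.00973) = 0.128, so δp = 526.
Q = p − x + c: δQ = √(δp² + δx² + δc²) = √(2.77e+05 + 64000 + 1570) = 585

585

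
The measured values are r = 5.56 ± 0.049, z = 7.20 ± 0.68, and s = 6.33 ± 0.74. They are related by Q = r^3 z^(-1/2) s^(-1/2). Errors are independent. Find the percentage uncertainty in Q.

7.97%

Q is a product of powers, so relative uncertainties combine in quadrature:
  (3·δr/r)² = (3×0.00881)² = 0.000699;  (−½·δz/z)² = (-0.5×0.0944)² = 0.00223;  (−½·δs/s)² = (-0.5×0.117)² = 0.00342
δQ/Q = √(0.00635) = 0.0797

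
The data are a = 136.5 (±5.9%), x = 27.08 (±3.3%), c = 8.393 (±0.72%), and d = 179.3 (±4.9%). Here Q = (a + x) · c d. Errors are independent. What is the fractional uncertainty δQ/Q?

0.0700

Let u = a + x = 163.6. δu = √(δa² + δx²) = √(64.9 + 0.799) = 8.10, so δu/u = 0.0495.
Q is then a monomial in u, c, d:
δQ/Q = √((δu/u)² + (1·δc/c)² + (1·δd/d)²) = √(0.00245 + 5.18e-05 + 0.00240) = 0.0700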